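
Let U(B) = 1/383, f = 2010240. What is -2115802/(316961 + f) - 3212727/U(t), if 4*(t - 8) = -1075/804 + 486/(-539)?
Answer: -2863561351685443/2327201 ≈ -1.2305e+9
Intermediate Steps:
t = 12897223/1733424 (t = 8 + (-1075/804 + 486/(-539))/4 = 8 + (-1075*1/804 + 486*(-1/539))/4 = 8 + (-1075/804 - 486/539)/4 = 8 + (¼)*(-970169/433356) = 8 - 970169/1733424 = 12897223/1733424 ≈ 7.4403)
U(B) = 1/383
-2115802/(316961 + f) - 3212727/U(t) = -2115802/(316961 + 2010240) - 3212727/1/383 = -2115802/2327201 - 3212727*383 = -2115802*1/2327201 - 1230474441 = -2115802/2327201 - 1230474441 = -2863561351685443/2327201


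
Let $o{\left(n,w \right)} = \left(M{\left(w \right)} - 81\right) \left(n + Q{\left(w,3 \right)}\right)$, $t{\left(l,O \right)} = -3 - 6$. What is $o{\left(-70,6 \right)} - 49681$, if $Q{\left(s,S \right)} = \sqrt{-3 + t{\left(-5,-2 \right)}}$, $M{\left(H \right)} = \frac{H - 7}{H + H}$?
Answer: $- \frac{264031}{6} - \frac{973 i \sqrt{3}}{6} \approx -44005.0 - 280.88 i$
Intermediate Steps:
$t{\left(l,O \right)} = -9$ ($t{\left(l,O \right)} = -3 - 6 = -9$)
$M{\left(H \right)} = \frac{-7 + H}{2 H}$
$Q{\left(s,S \right)} = 2 i \sqrt{3}$ ($Q{\left(s,S \right)} = \sqrt{-3 - 9} = \sqrt{-12} = 2 i \sqrt{3}$)
$o{\left(n,w \right)} = \left(-81 + \frac{-7 + w}{2 w}\right) \left(n + 2 i \sqrt{3}\right)$ ($o{\left(n,w \right)} = \left(\frac{-7 + w}{2 w} - 81\right) \left(n + 2 i \sqrt{3}\right) = \left(-81 + \frac{-7 + w}{2 w}\right) \left(n + 2 i \sqrt{3}\right)$)
$o{\left(-70,6 \right)} - 49681 = \frac{7 \left(\left(-1\right) \left(-70\right) - \left(-1610\right) 6 - 2 i \sqrt{3} - 46 i 6 \sqrt{3}\right)}{2 \cdot 6} - 49681 = \frac{7}{2} \cdot \frac{1}{6} \left(70 + 9660 - 2 i \sqrt{3} - 276 i \sqrt{3}\right) - 49681 = \frac{7}{2} \cdot \frac{1}{6} \left(9730 - 278 i \sqrt{3}\right) - 49681 = \left(\frac{34055}{6} - \frac{973 i \sqrt{3}}{6}\right) - 49681 = - \frac{264031}{6} - \frac{973 i \sqrt{3}}{6}$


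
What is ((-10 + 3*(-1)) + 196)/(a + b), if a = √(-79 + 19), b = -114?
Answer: -3477/2176 - 61*I*√15/2176 ≈ -1.5979 - 0.10857*I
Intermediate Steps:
a = 2*I*√15 (a = √(-60) = 2*I*√15 ≈ 7.746*I)
((-10 + 3*(-1)) + 196)/(a + b) = ((-10 + 3*(-1)) + 196)/(2*I*√15 - 114) = ((-10 - 3) + 196)/(-114 + 2*I*√15) = (-13 + 196)/(-114 + 2*I*√15) = 183/(-114 + 2*I*√15)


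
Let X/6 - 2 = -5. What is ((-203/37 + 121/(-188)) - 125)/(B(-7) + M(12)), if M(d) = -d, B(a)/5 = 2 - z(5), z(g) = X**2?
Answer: 912141/11282632 ≈ 0.080845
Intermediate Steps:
X = -18 (X = 12 + 6*(-5) = 12 - 30 = -18)
z(g) = 324 (z(g) = (-18)**2 = 324)
B(a) = -1610 (B(a) = 5*(2 - 1*324) = 5*(2 - 324) = 5*(-322) = -1610)
((-203/37 + 121/(-188)) - 125)/(B(-7) + M(12)) = ((-203/37 + 121/(-188)) - 125)/(-1610 - 1*12) = ((-203*1/37 + 121*(-1/188)) - 125)/(-1610 - 12) = ((-203/37 - 121/188) - 125)/(-1622) = (-42641/6956 - 125)*(-1/1622) = -912141/6956*(-1/1622) = 912141/11282632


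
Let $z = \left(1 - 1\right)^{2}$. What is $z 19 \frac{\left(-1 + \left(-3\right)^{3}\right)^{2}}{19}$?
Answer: $0$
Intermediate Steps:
$z = 0$ ($z = 0^{2} = 0$)
$z 19 \frac{\left(-1 + \left(-3\right)^{3}\right)^{2}}{19} = 0 \cdot 19 \frac{\left(-1 + \left(-3\right)^{3}\right)^{2}}{19} = 0 \left(-1 - 27\right)^{2} \cdot \frac{1}{19} = 0 \left(-28\right)^{2} \cdot \frac{1}{19} = 0 \cdot 784 \cdot \frac{1}{19} = 0 \cdot \frac{784}{19} = 0$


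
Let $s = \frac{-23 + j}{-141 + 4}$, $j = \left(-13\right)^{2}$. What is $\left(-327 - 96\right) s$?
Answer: $\frac{61758}{137} \approx 450.79$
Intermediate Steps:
$j = 169$
$s = - \frac{146}{137}$ ($s = \frac{-23 + 169}{-141 + 4} = \frac{146}{-137} = 146 \left(- \frac{1}{137}\right) = - \frac{146}{137} \approx -1.0657$)
$\left(-327 - 96\right) s = \left(-327 - 96\right) \left(- \frac{146}{137}\right) = \left(-423\right) \left(- \frac{146}{137}\right) = \frac{61758}{137}$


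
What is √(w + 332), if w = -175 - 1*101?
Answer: 2*√14 ≈ 7.4833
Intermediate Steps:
w = -276 (w = -175 - 101 = -276)
√(w + 332) = √(-276 + 332) = √56 = 2*√14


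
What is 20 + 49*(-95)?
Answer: -4635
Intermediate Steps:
20 + 49*(-95) = 20 - 4655 = -4635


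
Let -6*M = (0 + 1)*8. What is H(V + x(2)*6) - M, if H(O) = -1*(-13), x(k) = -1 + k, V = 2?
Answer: 43/3 ≈ 14.333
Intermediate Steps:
H(O) = 13
M = -4/3 (M = -(0 + 1)*8/6 = -8/6 = -⅙*8 = -4/3 ≈ -1.3333)
H(V + x(2)*6) - M = 13 - 1*(-4/3) = 13 + 4/3 = 43/3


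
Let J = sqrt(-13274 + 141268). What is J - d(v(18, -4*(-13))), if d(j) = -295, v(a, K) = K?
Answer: 295 + sqrt(127994) ≈ 652.76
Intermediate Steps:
J = sqrt(127994) ≈ 357.76
J - d(v(18, -4*(-13))) = sqrt(127994) - 1*(-295) = sqrt(127994) + 295 = 295 + sqrt(127994)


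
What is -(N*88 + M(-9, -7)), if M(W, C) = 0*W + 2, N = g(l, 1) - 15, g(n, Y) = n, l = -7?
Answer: 1934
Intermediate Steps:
N = -22 (N = -7 - 15 = -22)
M(W, C) = 2 (M(W, C) = 0 + 2 = 2)
-(N*88 + M(-9, -7)) = -(-22*88 + 2) = -(-1936 + 2) = -1*(-1934) = 1934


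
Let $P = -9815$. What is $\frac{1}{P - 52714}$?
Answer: $- \frac{1}{62529} \approx -1.5993 \cdot 10^{-5}$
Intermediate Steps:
$\frac{1}{P - 52714} = \frac{1}{-9815 - 52714} = \frac{1}{-62529} = - \frac{1}{62529}$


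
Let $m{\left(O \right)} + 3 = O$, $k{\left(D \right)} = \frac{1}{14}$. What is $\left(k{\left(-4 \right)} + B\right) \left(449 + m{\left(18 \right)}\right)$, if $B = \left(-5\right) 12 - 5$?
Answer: $- \frac{210888}{7} \approx -30127.0$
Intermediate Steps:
$k{\left(D \right)} = \frac{1}{14}$
$m{\left(O \right)} = -3 + O$
$B = -65$ ($B = -60 - 5 = -65$)
$\left(k{\left(-4 \right)} + B\right) \left(449 + m{\left(18 \right)}\right) = \left(\frac{1}{14} - 65\right) \left(449 + \left(-3 + 18\right)\right) = - \frac{909 \left(449 + 15\right)}{14} = \left(- \frac{909}{14}\right) 464 = - \frac{210888}{7}$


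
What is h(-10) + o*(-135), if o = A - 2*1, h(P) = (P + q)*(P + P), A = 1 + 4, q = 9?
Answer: -385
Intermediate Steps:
A = 5
h(P) = 2*P*(9 + P) (h(P) = (P + 9)*(P + P) = (9 + P)*(2*P) = 2*P*(9 + P))
o = 3 (o = 5 - 2*1 = 5 - 2 = 3)
h(-10) + o*(-135) = 2*(-10)*(9 - 10) + 3*(-135) = 2*(-10)*(-1) - 405 = 20 - 405 = -385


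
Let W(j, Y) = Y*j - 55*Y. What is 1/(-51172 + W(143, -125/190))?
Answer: -19/973368 ≈ -1.9520e-5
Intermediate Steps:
W(j, Y) = -55*Y + Y*j
1/(-51172 + W(143, -125/190)) = 1/(-51172 + (-125/190)*(-55 + 143)) = 1/(-51172 - 125*1/190*88) = 1/(-51172 - 25/38*88) = 1/(-51172 - 1100/19) = 1/(-973368/19) = -19/973368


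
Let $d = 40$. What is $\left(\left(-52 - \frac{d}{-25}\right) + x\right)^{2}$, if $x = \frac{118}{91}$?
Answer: $\frac{499164964}{207025} \approx 2411.1$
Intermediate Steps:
$x = \frac{118}{91}$ ($x = 118 \cdot \frac{1}{91} = \frac{118}{91} \approx 1.2967$)
$\left(\left(-52 - \frac{d}{-25}\right) + x\right)^{2} = \left(\left(-52 - \frac{40}{-25}\right) + \frac{118}{91}\right)^{2} = \left(\left(-52 - 40 \left(- \frac{1}{25}\right)\right) + \frac{118}{91}\right)^{2} = \left(\left(-52 - - \frac{8}{5}\right) + \frac{118}{91}\right)^{2} = \left(\left(-52 + \frac{8}{5}\right) + \frac{118}{91}\right)^{2} = \left(- \frac{252}{5} + \frac{118}{91}\right)^{2} = \left(- \frac{22342}{455}\right)^{2} = \frac{499164964}{207025}$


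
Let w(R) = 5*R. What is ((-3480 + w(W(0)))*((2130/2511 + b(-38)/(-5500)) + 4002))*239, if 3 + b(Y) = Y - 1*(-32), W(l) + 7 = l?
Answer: -3096069342576061/920700 ≈ -3.3627e+9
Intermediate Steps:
W(l) = -7 + l
b(Y) = 29 + Y (b(Y) = -3 + (Y - 1*(-32)) = -3 + (Y + 32) = -3 + (32 + Y) = 29 + Y)
((-3480 + w(W(0)))*((2130/2511 + b(-38)/(-5500)) + 4002))*239 = ((-3480 + 5*(-7 + 0))*((2130/2511 + (29 - 38)/(-5500)) + 4002))*239 = ((-3480 + 5*(-7))*((2130*(1/2511) - 9*(-1/5500)) + 4002))*239 = ((-3480 - 35)*((710/837 + 9/5500) + 4002))*239 = -3515*(3912533/4603500 + 4002)*239 = -3515*18427119533/4603500*239 = -12954265031699/920700*239 = -3096069342576061/920700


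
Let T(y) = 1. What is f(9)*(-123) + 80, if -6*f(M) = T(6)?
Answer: 201/2 ≈ 100.50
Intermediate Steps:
f(M) = -⅙ (f(M) = -⅙*1 = -⅙)
f(9)*(-123) + 80 = -⅙*(-123) + 80 = 41/2 + 80 = 201/2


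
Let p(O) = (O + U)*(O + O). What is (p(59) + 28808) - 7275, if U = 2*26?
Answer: 34631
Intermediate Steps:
U = 52
p(O) = 2*O*(52 + O) (p(O) = (O + 52)*(O + O) = (52 + O)*(2*O) = 2*O*(52 + O))
(p(59) + 28808) - 7275 = (2*59*(52 + 59) + 28808) - 7275 = (2*59*111 + 28808) - 7275 = (13098 + 28808) - 7275 = 41906 - 7275 = 34631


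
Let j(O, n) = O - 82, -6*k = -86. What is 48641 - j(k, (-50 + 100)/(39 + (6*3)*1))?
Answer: 146126/3 ≈ 48709.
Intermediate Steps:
k = 43/3 (k = -⅙*(-86) = 43/3 ≈ 14.333)
j(O, n) = -82 + O
48641 - j(k, (-50 + 100)/(39 + (6*3)*1)) = 48641 - (-82 + 43/3) = 48641 - 1*(-203/3) = 48641 + 203/3 = 146126/3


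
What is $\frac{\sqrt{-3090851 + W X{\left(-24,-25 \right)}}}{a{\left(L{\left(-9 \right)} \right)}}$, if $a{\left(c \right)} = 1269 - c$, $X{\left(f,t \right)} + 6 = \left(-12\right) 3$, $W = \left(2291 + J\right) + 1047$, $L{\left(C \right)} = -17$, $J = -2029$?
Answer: $\frac{i \sqrt{3145829}}{1286} \approx 1.3792 i$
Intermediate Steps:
$W = 1309$ ($W = \left(2291 - 2029\right) + 1047 = 262 + 1047 = 1309$)
$X{\left(f,t \right)} = -42$ ($X{\left(f,t \right)} = -6 - 36 = -42$)
$\frac{\sqrt{-3090851 + W X{\left(-24,-25 \right)}}}{a{\left(L{\left(-9 \right)} \right)}} = \frac{\sqrt{-3090851 + 1309 \left(-42\right)}}{1269 - -17} = \frac{\sqrt{-3090851 - 54978}}{1269 + 17} = \frac{\sqrt{-3145829}}{1286} = i \sqrt{3145829} \cdot \frac{1}{1286} = \frac{i \sqrt{3145829}}{1286}$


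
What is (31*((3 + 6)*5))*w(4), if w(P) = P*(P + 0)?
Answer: 22320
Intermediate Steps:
w(P) = P**2 (w(P) = P*P = P**2)
(31*((3 + 6)*5))*w(4) = (31*((3 + 6)*5))*4**2 = (31*(9*5))*16 = (31*45)*16 = 1395*16 = 22320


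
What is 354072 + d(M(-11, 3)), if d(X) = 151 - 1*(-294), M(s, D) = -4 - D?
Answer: 354517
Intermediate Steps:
d(X) = 445 (d(X) = 151 + 294 = 445)
354072 + d(M(-11, 3)) = 354072 + 445 = 354517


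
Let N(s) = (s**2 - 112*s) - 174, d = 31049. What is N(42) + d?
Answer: 27935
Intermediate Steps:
N(s) = -174 + s**2 - 112*s
N(42) + d = (-174 + 42**2 - 112*42) + 31049 = (-174 + 1764 - 4704) + 31049 = -3114 + 31049 = 27935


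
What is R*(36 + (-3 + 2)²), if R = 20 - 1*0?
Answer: 740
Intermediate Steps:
R = 20 (R = 20 + 0 = 20)
R*(36 + (-3 + 2)²) = 20*(36 + (-3 + 2)²) = 20*(36 + (-1)²) = 20*(36 + 1) = 20*37 = 740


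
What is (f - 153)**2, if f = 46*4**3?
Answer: 7789681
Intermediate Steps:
f = 2944 (f = 46*64 = 2944)
(f - 153)**2 = (2944 - 153)**2 = 2791**2 = 7789681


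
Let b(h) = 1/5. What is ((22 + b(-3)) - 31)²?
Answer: 1936/25 ≈ 77.440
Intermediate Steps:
b(h) = ⅕
((22 + b(-3)) - 31)² = ((22 + ⅕) - 31)² = (111/5 - 31)² = (-44/5)² = 1936/25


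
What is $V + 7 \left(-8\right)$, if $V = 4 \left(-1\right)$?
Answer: $-60$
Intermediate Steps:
$V = -4$
$V + 7 \left(-8\right) = -4 + 7 \left(-8\right) = -4 - 56 = -60$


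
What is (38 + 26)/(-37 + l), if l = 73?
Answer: 16/9 ≈ 1.7778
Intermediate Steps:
(38 + 26)/(-37 + l) = (38 + 26)/(-37 + 73) = 64/36 = 64*(1/36) = 16/9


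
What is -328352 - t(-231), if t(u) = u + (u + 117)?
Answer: -328007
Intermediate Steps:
t(u) = 117 + 2*u (t(u) = u + (117 + u) = 117 + 2*u)
-328352 - t(-231) = -328352 - (117 + 2*(-231)) = -328352 - (117 - 462) = -328352 - 1*(-345) = -328352 + 345 = -328007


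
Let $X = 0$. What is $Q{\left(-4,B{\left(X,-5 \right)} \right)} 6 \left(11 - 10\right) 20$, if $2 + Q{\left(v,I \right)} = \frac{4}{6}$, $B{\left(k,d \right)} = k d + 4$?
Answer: $-160$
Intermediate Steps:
$B{\left(k,d \right)} = 4 + d k$ ($B{\left(k,d \right)} = d k + 4 = 4 + d k$)
$Q{\left(v,I \right)} = - \frac{4}{3}$ ($Q{\left(v,I \right)} = -2 + \frac{4}{6} = -2 + 4 \cdot \frac{1}{6} = -2 + \frac{2}{3} = - \frac{4}{3}$)
$Q{\left(-4,B{\left(X,-5 \right)} \right)} 6 \left(11 - 10\right) 20 = - \frac{4 \cdot 6 \left(11 - 10\right)}{3} \cdot 20 = - \frac{4 \cdot 6 \cdot 1}{3} \cdot 20 = \left(- \frac{4}{3}\right) 6 \cdot 20 = \left(-8\right) 20 = -160$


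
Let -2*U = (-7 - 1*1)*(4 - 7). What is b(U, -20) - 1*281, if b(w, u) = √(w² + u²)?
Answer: -281 + 4*√34 ≈ -257.68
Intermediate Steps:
U = -12 (U = -(-7 - 1*1)*(4 - 7)/2 = -(-7 - 1)*(-3)/2 = -(-4)*(-3) = -½*24 = -12)
b(w, u) = √(u² + w²)
b(U, -20) - 1*281 = √((-20)² + (-12)²) - 1*281 = √(400 + 144) - 281 = √544 - 281 = 4*√34 - 281 = -281 + 4*√34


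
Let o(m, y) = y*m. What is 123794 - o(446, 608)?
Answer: -147374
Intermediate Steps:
o(m, y) = m*y
123794 - o(446, 608) = 123794 - 446*608 = 123794 - 1*271168 = 123794 - 271168 = -147374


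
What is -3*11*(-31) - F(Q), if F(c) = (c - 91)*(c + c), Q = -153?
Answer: -73641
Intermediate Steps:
F(c) = 2*c*(-91 + c) (F(c) = (-91 + c)*(2*c) = 2*c*(-91 + c))
-3*11*(-31) - F(Q) = -3*11*(-31) - 2*(-153)*(-91 - 153) = -33*(-31) - 2*(-153)*(-244) = 1023 - 1*74664 = 1023 - 74664 = -73641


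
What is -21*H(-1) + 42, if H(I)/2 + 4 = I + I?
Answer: 294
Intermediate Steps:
H(I) = -8 + 4*I (H(I) = -8 + 2*(I + I) = -8 + 2*(2*I) = -8 + 4*I)
-21*H(-1) + 42 = -21*(-8 + 4*(-1)) + 42 = -21*(-8 - 4) + 42 = -21*(-12) + 42 = 252 + 42 = 294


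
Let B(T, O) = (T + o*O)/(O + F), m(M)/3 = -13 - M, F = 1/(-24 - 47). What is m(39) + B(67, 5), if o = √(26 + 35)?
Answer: -50467/354 + 355*√61/354 ≈ -134.73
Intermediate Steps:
o = √61 ≈ 7.8102
F = -1/71 (F = 1/(-71) = -1/71 ≈ -0.014085)
m(M) = -39 - 3*M (m(M) = 3*(-13 - M) = -39 - 3*M)
B(T, O) = (T + O*√61)/(-1/71 + O) (B(T, O) = (T + √61*O)/(O - 1/71) = (T + O*√61)/(-1/71 + O))
m(39) + B(67, 5) = (-39 - 3*39) + 71*(67 + 5*√61)/(-1 + 71*5) = (-39 - 117) + 71*(67 + 5*√61)/(-1 + 355) = -156 + 71*(67 + 5*√61)/354 = -156 + 71*(1/354)*(67 + 5*√61) = -156 + (4757/354 + 355*√61/354) = -50467/354 + 355*√61/354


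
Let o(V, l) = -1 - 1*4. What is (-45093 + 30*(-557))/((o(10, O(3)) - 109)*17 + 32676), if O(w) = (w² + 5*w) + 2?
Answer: -189/94 ≈ -2.0106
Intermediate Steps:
O(w) = 2 + w² + 5*w
o(V, l) = -5 (o(V, l) = -1 - 4 = -5)
(-45093 + 30*(-557))/((o(10, O(3)) - 109)*17 + 32676) = (-45093 + 30*(-557))/((-5 - 109)*17 + 32676) = (-45093 - 16710)/(-114*17 + 32676) = -61803/(-1938 + 32676) = -61803/30738 = -61803*1/30738 = -189/94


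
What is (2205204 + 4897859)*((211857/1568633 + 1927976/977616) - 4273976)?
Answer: -529035124638182245068733/17426371806 ≈ -3.0358e+13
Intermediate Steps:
(2205204 + 4897859)*((211857/1568633 + 1927976/977616) - 4273976) = 7103063*((211857*(1/1568633) + 1927976*(1/977616)) - 4273976) = 7103063*((211857/1568633 + 240997/122202) - 4273976) = 7103063*(403925196215/191690089866 - 4273976) = 7103063*(-819278439599931001/191690089866) = -529035124638182245068733/17426371806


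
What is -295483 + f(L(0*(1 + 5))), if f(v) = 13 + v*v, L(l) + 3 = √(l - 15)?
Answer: -295470 + (3 - I*√15)² ≈ -2.9548e+5 - 23.238*I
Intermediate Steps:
L(l) = -3 + √(-15 + l) (L(l) = -3 + √(l - 15) = -3 + √(-15 + l))
f(v) = 13 + v²
-295483 + f(L(0*(1 + 5))) = -295483 + (13 + (-3 + √(-15 + 0*(1 + 5)))²) = -295483 + (13 + (-3 + √(-15 + 0*6))²) = -295483 + (13 + (-3 + √(-15 + 0))²) = -295483 + (13 + (-3 + √(-15))²) = -295483 + (13 + (-3 + I*√15)²) = -295470 + (-3 + I*√15)²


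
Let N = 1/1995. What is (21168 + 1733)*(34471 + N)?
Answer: 1574893663046/1995 ≈ 7.8942e+8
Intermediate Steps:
N = 1/1995 ≈ 0.00050125
(21168 + 1733)*(34471 + N) = (21168 + 1733)*(34471 + 1/1995) = 22901*(68769646/1995) = 1574893663046/1995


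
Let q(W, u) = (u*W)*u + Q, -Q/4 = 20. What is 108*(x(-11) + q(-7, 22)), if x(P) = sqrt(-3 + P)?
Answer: -374544 + 108*I*sqrt(14) ≈ -3.7454e+5 + 404.1*I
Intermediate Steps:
Q = -80 (Q = -4*20 = -80)
q(W, u) = -80 + W*u**2 (q(W, u) = (u*W)*u - 80 = (W*u)*u - 80 = W*u**2 - 80 = -80 + W*u**2)
108*(x(-11) + q(-7, 22)) = 108*(sqrt(-3 - 11) + (-80 - 7*22**2)) = 108*(sqrt(-14) + (-80 - 7*484)) = 108*(I*sqrt(14) + (-80 - 3388)) = 108*(I*sqrt(14) - 3468) = 108*(-3468 + I*sqrt(14)) = -374544 + 108*I*sqrt(14)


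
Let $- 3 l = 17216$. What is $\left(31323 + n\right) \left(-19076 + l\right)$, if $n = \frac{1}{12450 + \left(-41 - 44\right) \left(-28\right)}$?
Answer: $- \frac{17290366827202}{22245} \approx -7.7727 \cdot 10^{8}$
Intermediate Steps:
$l = - \frac{17216}{3}$ ($l = \left(- \frac{1}{3}\right) 17216 = - \frac{17216}{3} \approx -5738.7$)
$n = \frac{1}{14830}$ ($n = \frac{1}{12450 - -2380} = \frac{1}{12450 + 2380} = \frac{1}{14830} \approx 6.7431 \cdot 10^{-5}$)
$\left(31323 + n\right) \left(-19076 + l\right) = \left(31323 + \frac{1}{14830}\right) \left(-19076 - \frac{17216}{3}\right) = \frac{464520091}{14830} \left(- \frac{74444}{3}\right) = - \frac{17290366827202}{22245}$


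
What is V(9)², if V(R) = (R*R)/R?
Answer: 81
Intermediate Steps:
V(R) = R (V(R) = R²/R = R)
V(9)² = 9² = 81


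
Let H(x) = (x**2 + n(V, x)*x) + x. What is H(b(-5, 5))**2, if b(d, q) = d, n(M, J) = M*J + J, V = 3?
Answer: 14400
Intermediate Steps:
n(M, J) = J + J*M (n(M, J) = J*M + J = J + J*M)
H(x) = x + 5*x**2 (H(x) = (x**2 + (x*(1 + 3))*x) + x = (x**2 + (x*4)*x) + x = (x**2 + (4*x)*x) + x = (x**2 + 4*x**2) + x = 5*x**2 + x = x + 5*x**2)
H(b(-5, 5))**2 = (-5*(1 + 5*(-5)))**2 = (-5*(1 - 25))**2 = (-5*(-24))**2 = 120**2 = 14400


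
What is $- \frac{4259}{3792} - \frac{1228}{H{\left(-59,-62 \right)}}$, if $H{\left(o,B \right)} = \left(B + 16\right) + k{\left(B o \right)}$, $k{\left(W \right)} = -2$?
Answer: $\frac{92753}{3792} \approx 24.46$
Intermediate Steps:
$H{\left(o,B \right)} = 14 + B$ ($H{\left(o,B \right)} = \left(B + 16\right) - 2 = \left(16 + B\right) - 2 = 14 + B$)
$- \frac{4259}{3792} - \frac{1228}{H{\left(-59,-62 \right)}} = - \frac{4259}{3792} - \frac{1228}{14 - 62} = \left(-4259\right) \frac{1}{3792} - \frac{1228}{-48} = - \frac{4259}{3792} - - \frac{307}{12} = - \frac{4259}{3792} + \frac{307}{12} = \frac{92753}{3792}$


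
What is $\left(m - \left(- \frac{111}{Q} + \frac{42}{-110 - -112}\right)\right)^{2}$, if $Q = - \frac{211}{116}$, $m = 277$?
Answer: $\frac{1692499600}{44521} \approx 38016.0$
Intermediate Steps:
$Q = - \frac{211}{116}$ ($Q = \left(-211\right) \frac{1}{116} = - \frac{211}{116} \approx -1.819$)
$\left(m - \left(- \frac{111}{Q} + \frac{42}{-110 - -112}\right)\right)^{2} = \left(277 - \left(\frac{12876}{211} + \frac{42}{-110 - -112}\right)\right)^{2} = \left(277 - \left(\frac{12876}{211} + \frac{42}{-110 + 112}\right)\right)^{2} = \left(277 - \left(\frac{12876}{211} + \frac{42}{2}\right)\right)^{2} = \left(277 - \frac{17307}{211}\right)^{2} = \left(\frac{41140}{211}\right)^{2} = \frac{1692499600}{44521}$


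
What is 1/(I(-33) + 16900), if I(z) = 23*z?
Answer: 1/16141 ≈ 6.1954e-5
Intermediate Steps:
1/(I(-33) + 16900) = 1/(23*(-33) + 16900) = 1/(-759 + 16900) = 1/16141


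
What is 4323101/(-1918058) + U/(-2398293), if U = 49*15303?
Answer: -3935437634573/1533355024998 ≈ -2.5666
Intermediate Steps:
U = 749847
4323101/(-1918058) + U/(-2398293) = 4323101/(-1918058) + 749847/(-2398293) = 4323101*(-1/1918058) + 749847*(-1/2398293) = -4323101/1918058 - 249949/799431 = -3935437634573/1533355024998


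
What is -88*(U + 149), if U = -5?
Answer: -12672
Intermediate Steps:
-88*(U + 149) = -88*(-5 + 149) = -88*144 = -12672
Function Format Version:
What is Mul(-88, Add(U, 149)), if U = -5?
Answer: -12672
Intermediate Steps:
Mul(-88, Add(U, 149)) = Mul(-88, Add(-5, 149)) = Mul(-88, 144) = -12672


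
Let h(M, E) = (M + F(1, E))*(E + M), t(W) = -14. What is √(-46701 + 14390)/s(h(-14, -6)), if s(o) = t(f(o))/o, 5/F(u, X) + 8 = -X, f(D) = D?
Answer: -165*I*√32311/7 ≈ -4237.0*I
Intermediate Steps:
F(u, X) = 5/(-8 - X)
h(M, E) = (E + M)*(M - 5/(8 + E)) (h(M, E) = (M - 5/(8 + E))*(E + M) = (E + M)*(M - 5/(8 + E)))
s(o) = -14/o
√(-46701 + 14390)/s(h(-14, -6)) = √(-46701 + 14390)/((-14*(8 - 6)/(-5*(-6) - 5*(-14) - 14*(8 - 6)*(-6 - 14)))) = √(-32311)/((-14*2/(30 + 70 - 14*2*(-20)))) = (I*√32311)/((-14*2/(30 + 70 + 560))) = (I*√32311)/((-14/((½)*660))) = (I*√32311)/((-14/330)) = (I*√32311)/((-14*1/330)) = (I*√32311)/(-7/165) = (I*√32311)*(-165/7) = -165*I*√32311/7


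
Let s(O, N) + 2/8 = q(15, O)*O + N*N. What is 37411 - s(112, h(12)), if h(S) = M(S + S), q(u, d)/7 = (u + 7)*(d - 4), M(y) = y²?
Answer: -8628595/4 ≈ -2.1571e+6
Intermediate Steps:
q(u, d) = 7*(-4 + d)*(7 + u) (q(u, d) = 7*((u + 7)*(d - 4)) = 7*((7 + u)*(-4 + d)) = 7*((-4 + d)*(7 + u)) = 7*(-4 + d)*(7 + u))
h(S) = 4*S² (h(S) = (S + S)² = (2*S)² = 4*S²)
s(O, N) = -¼ + N² + O*(-616 + 154*O) (s(O, N) = -¼ + ((-196 - 28*15 + 49*O + 7*O*15)*O + N*N) = -¼ + ((-196 - 420 + 49*O + 105*O)*O + N²) = -¼ + ((-616 + 154*O)*O + N²) = -¼ + (O*(-616 + 154*O) + N²) = -¼ + (N² + O*(-616 + 154*O)) = -¼ + N² + O*(-616 + 154*O))
37411 - s(112, h(12)) = 37411 - (-¼ + (4*12²)² + 154*112*(-4 + 112)) = 37411 - (-¼ + (4*144)² + 154*112*108) = 37411 - (-¼ + 576² + 1862784) = 37411 - (-¼ + 331776 + 1862784) = 37411 - 1*8778239/4 = 37411 - 8778239/4 = -8628595/4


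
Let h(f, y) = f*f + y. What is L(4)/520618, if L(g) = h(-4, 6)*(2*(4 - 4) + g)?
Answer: 44/260309 ≈ 0.00016903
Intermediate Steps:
h(f, y) = y + f² (h(f, y) = f² + y = y + f²)
L(g) = 22*g (L(g) = (6 + (-4)²)*(2*(4 - 4) + g) = (6 + 16)*(2*0 + g) = 22*(0 + g) = 22*g)
L(4)/520618 = (22*4)/520618 = 88*(1/520618) = 44/260309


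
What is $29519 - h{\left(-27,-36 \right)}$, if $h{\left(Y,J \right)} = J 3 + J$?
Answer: $29663$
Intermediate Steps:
$h{\left(Y,J \right)} = 4 J$ ($h{\left(Y,J \right)} = 3 J + J = 4 J$)
$29519 - h{\left(-27,-36 \right)} = 29519 - 4 \left(-36\right) = 29519 - -144 = 29519 + 144 = 29663$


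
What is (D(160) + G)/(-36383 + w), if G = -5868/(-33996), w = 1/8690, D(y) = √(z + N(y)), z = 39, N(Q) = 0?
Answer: -1416470/298568235359 - 8690*√39/316168269 ≈ -0.00017639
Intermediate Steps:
D(y) = √39 (D(y) = √(39 + 0) = √39)
w = 1/8690 ≈ 0.00011507
G = 489/2833 (G = -5868*(-1/33996) = 489/2833 ≈ 0.17261)
(D(160) + G)/(-36383 + w) = (√39 + 489/2833)/(-36383 + 1/8690) = (489/2833 + √39)/(-316168269/8690) = (489/2833 + √39)*(-8690/316168269) = -1416470/298568235359 - 8690*√39/316168269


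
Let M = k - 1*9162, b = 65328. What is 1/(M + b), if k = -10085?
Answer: 1/46081 ≈ 2.1701e-5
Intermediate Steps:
M = -19247 (M = -10085 - 1*9162 = -10085 - 9162 = -19247)
1/(M + b) = 1/(-19247 + 65328) = 1/46081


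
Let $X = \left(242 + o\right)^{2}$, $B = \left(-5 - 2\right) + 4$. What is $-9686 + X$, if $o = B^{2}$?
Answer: $53315$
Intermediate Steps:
$B = -3$ ($B = -7 + 4 = -3$)
$o = 9$ ($o = \left(-3\right)^{2} = 9$)
$X = 63001$ ($X = \left(242 + 9\right)^{2} = 251^{2} = 63001$)
$-9686 + X = -9686 + 63001 = 53315$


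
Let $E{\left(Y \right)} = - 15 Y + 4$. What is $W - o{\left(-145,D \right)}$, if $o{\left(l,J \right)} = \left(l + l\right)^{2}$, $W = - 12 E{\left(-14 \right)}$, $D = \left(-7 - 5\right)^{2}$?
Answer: $-86668$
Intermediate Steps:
$E{\left(Y \right)} = 4 - 15 Y$
$D = 144$ ($D = \left(-12\right)^{2} = 144$)
$W = -2568$ ($W = - 12 \left(4 - -210\right) = - 12 \left(4 + 210\right) = \left(-12\right) 214 = -2568$)
$o{\left(l,J \right)} = 4 l^{2}$ ($o{\left(l,J \right)} = \left(2 l\right)^{2} = 4 l^{2}$)
$W - o{\left(-145,D \right)} = -2568 - 4 \left(-145\right)^{2} = -2568 - 4 \cdot 21025 = -2568 - 84100 = -86668$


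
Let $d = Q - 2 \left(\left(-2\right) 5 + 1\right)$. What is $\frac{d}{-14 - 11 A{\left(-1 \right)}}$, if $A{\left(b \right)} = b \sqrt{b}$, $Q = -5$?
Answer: $- \frac{182}{317} - \frac{143 i}{317} \approx -0.57413 - 0.4511 i$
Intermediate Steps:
$A{\left(b \right)} = b^{\frac{3}{2}}$
$d = 13$ ($d = -5 - 2 \left(\left(-2\right) 5 + 1\right) = -5 - 2 \left(-10 + 1\right) = -5 - -18 = -5 + 18 = 13$)
$\frac{d}{-14 - 11 A{\left(-1 \right)}} = \frac{13}{-14 - 11 \left(-1\right)^{\frac{3}{2}}} = \frac{13}{-14 - 11 \left(- i\right)} = \frac{13}{-14 + 11 i} = 13 \frac{-14 - 11 i}{317} = \frac{13 \left(-14 - 11 i\right)}{317}$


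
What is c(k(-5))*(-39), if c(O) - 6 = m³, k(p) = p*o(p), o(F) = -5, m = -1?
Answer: -195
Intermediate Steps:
k(p) = -5*p (k(p) = p*(-5) = -5*p)
c(O) = 5 (c(O) = 6 + (-1)³ = 6 - 1 = 5)
c(k(-5))*(-39) = 5*(-39) = -195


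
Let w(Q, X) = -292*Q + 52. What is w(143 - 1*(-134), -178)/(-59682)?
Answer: 13472/9947 ≈ 1.3544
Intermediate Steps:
w(Q, X) = 52 - 292*Q
w(143 - 1*(-134), -178)/(-59682) = (52 - 292*(143 - 1*(-134)))/(-59682) = (52 - 292*(143 + 134))*(-1/59682) = (52 - 292*277)*(-1/59682) = (52 - 80884)*(-1/59682) = -80832*(-1/59682) = 13472/9947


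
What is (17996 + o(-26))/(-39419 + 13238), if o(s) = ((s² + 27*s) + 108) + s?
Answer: -18052/26181 ≈ -0.68951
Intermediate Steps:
o(s) = 108 + s² + 28*s (o(s) = (108 + s² + 27*s) + s = 108 + s² + 28*s)
(17996 + o(-26))/(-39419 + 13238) = (17996 + (108 + (-26)² + 28*(-26)))/(-39419 + 13238) = (17996 + (108 + 676 - 728))/(-26181) = (17996 + 56)*(-1/26181) = 18052*(-1/26181) = -18052/26181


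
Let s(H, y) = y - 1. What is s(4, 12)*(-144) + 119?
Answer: -1465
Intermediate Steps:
s(H, y) = -1 + y
s(4, 12)*(-144) + 119 = (-1 + 12)*(-144) + 119 = 11*(-144) + 119 = -1584 + 119 = -1465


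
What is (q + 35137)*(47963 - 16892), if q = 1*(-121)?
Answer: 1087982136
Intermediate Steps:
q = -121
(q + 35137)*(47963 - 16892) = (-121 + 35137)*(47963 - 16892) = 35016*31071 = 1087982136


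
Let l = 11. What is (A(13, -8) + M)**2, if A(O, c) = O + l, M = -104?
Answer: 6400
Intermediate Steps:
A(O, c) = 11 + O (A(O, c) = O + 11 = 11 + O)
(A(13, -8) + M)**2 = ((11 + 13) - 104)**2 = (24 - 104)**2 = (-80)**2 = 6400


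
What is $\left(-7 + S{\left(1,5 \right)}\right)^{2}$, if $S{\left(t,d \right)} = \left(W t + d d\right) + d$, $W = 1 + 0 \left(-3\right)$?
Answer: $576$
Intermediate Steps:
$W = 1$ ($W = 1 + 0 = 1$)
$S{\left(t,d \right)} = d + t + d^{2}$ ($S{\left(t,d \right)} = \left(1 t + d d\right) + d = \left(t + d^{2}\right) + d = d + t + d^{2}$)
$\left(-7 + S{\left(1,5 \right)}\right)^{2} = \left(-7 + \left(5 + 1 + 5^{2}\right)\right)^{2} = \left(-7 + \left(5 + 1 + 25\right)\right)^{2} = \left(-7 + 31\right)^{2} = 24^{2} = 576$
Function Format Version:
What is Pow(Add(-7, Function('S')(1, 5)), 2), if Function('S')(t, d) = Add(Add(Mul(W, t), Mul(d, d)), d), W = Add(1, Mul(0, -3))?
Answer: 576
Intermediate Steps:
W = 1 (W = Add(1, 0) = 1)
Function('S')(t, d) = Add(d, t, Pow(d, 2)) (Function('S')(t, d) = Add(Add(Mul(1, t), Mul(d, d)), d) = Add(Add(t, Pow(d, 2)), d) = Add(d, t, Pow(d, 2)))
Pow(Add(-7, Function('S')(1, 5)), 2) = Pow(Add(-7, Add(5, 1, Pow(5, 2))), 2) = Pow(Add(-7, Add(5, 1, 25)), 2) = Pow(Add(-7, 31), 2) = Pow(24, 2) = 576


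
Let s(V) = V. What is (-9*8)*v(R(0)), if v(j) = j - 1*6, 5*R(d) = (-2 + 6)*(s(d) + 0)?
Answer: 432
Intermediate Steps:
R(d) = 4*d/5 (R(d) = ((-2 + 6)*(d + 0))/5 = (4*d)/5 = 4*d/5)
v(j) = -6 + j (v(j) = j - 6 = -6 + j)
(-9*8)*v(R(0)) = (-9*8)*(-6 + (4/5)*0) = -72*(-6 + 0) = -72*(-6) = 432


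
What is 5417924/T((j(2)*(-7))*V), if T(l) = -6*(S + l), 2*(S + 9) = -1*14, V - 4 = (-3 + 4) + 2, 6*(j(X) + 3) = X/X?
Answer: -5417924/737 ≈ -7351.3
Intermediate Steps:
j(X) = -17/6 (j(X) = -3 + (X/X)/6 = -3 + (⅙)*1 = -3 + ⅙ = -17/6)
V = 7 (V = 4 + ((-3 + 4) + 2) = 4 + (1 + 2) = 4 + 3 = 7)
S = -16 (S = -9 + (-1*14)/2 = -9 + (½)*(-14) = -9 - 7 = -16)
T(l) = 96 - 6*l (T(l) = -6*(-16 + l) = 96 - 6*l)
5417924/T((j(2)*(-7))*V) = 5417924/(96 - 6*(-17/6*(-7))*7) = 5417924/(96 - 119*7) = 5417924/(96 - 6*833/6) = 5417924/(96 - 833) = 5417924/(-737) = 5417924*(-1/737) = -5417924/737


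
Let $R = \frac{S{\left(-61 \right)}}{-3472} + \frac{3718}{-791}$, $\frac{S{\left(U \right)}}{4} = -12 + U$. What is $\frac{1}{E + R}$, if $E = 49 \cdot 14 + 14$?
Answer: $\frac{98084}{68206017} \approx 0.0014381$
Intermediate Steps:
$S{\left(U \right)} = -48 + 4 U$ ($S{\left(U \right)} = 4 \left(-12 + U\right) = -48 + 4 U$)
$E = 700$ ($E = 686 + 14 = 700$)
$R = - \frac{452783}{98084}$ ($R = \frac{-48 + 4 \left(-61\right)}{-3472} + \frac{3718}{-791} = \left(-48 - 244\right) \left(- \frac{1}{3472}\right) + 3718 \left(- \frac{1}{791}\right) = \left(-292\right) \left(- \frac{1}{3472}\right) - \frac{3718}{791} = \frac{73}{868} - \frac{3718}{791} = - \frac{452783}{98084} \approx -4.6163$)
$\frac{1}{E + R} = \frac{1}{700 - \frac{452783}{98084}} = \frac{1}{\frac{68206017}{98084}} = \frac{98084}{68206017}$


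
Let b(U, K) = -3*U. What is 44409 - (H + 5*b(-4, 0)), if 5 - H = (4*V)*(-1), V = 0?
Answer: 44344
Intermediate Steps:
H = 5 (H = 5 - 4*0*(-1) = 5 - 0*(-1) = 5 - 1*0 = 5 + 0 = 5)
44409 - (H + 5*b(-4, 0)) = 44409 - (5 + 5*(-3*(-4))) = 44409 - (5 + 5*12) = 44409 - (5 + 60) = 44409 - 1*65 = 44409 - 65 = 44344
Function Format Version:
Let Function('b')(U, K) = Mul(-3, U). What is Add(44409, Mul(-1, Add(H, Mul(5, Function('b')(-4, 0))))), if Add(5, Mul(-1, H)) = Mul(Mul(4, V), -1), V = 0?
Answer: 44344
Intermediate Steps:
H = 5 (H = Add(5, Mul(-1, Mul(Mul(4, 0), -1))) = Add(5, Mul(-1, Mul(0, -1))) = Add(5, Mul(-1, 0)) = Add(5, 0) = 5)
Add(44409, Mul(-1, Add(H, Mul(5, Function('b')(-4, 0))))) = Add(44409, Mul(-1, Add(5, Mul(5, Mul(-3, -4))))) = Add(44409, Mul(-1, Add(5, Mul(5, 12)))) = Add(44409, Mul(-1, Add(5, 60))) = Add(44409, Mul(-1, 65)) = Add(44409, -65) = 44344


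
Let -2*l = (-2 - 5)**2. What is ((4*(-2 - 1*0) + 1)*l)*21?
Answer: 7203/2 ≈ 3601.5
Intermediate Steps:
l = -49/2 (l = -(-2 - 5)**2/2 = -1/2*(-7)**2 = -1/2*49 = -49/2 ≈ -24.500)
((4*(-2 - 1*0) + 1)*l)*21 = ((4*(-2 - 1*0) + 1)*(-49/2))*21 = ((4*(-2 + 0) + 1)*(-49/2))*21 = ((4*(-2) + 1)*(-49/2))*21 = ((-8 + 1)*(-49/2))*21 = -7*(-49/2)*21 = (343/2)*21 = 7203/2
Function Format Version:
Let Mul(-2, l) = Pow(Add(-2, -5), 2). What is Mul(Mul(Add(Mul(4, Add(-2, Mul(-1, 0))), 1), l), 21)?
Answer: Rational(7203, 2) ≈ 3601.5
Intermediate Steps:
l = Rational(-49, 2) (l = Mul(Rational(-1, 2), Pow(Add(-2, -5), 2)) = Mul(Rational(-1, 2), Pow(-7, 2)) = Mul(Rational(-1, 2), 49) = Rational(-49, 2) ≈ -24.500)
Mul(Mul(Add(Mul(4, Add(-2, Mul(-1, 0))), 1), l), 21) = Mul(Mul(Add(Mul(4, Add(-2, Mul(-1, 0))), 1), Rational(-49, 2)), 21) = Mul(Mul(Add(Mul(4, Add(-2, 0)), 1), Rational(-49, 2)), 21) = Mul(Mul(Add(Mul(4, -2), 1), Rational(-49, 2)), 21) = Mul(Mul(Add(-8, 1), Rational(-49, 2)), 21) = Mul(Mul(-7, Rational(-49, 2)), 21) = Mul(Rational(343, 2), 21) = Rational(7203, 2)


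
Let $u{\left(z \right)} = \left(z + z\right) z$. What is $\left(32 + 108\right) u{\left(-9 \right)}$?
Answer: $22680$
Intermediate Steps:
$u{\left(z \right)} = 2 z^{2}$ ($u{\left(z \right)} = 2 z z = 2 z^{2}$)
$\left(32 + 108\right) u{\left(-9 \right)} = \left(32 + 108\right) 2 \left(-9\right)^{2} = 140 \cdot 2 \cdot 81 = 140 \cdot 162 = 22680$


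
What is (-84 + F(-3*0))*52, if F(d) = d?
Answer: -4368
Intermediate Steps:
(-84 + F(-3*0))*52 = (-84 - 3*0)*52 = (-84 + 0)*52 = -84*52 = -4368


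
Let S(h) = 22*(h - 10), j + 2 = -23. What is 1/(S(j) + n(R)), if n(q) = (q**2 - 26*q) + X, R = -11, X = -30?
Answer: -1/393 ≈ -0.0025445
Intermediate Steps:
j = -25 (j = -2 - 23 = -25)
S(h) = -220 + 22*h (S(h) = 22*(-10 + h) = -220 + 22*h)
n(q) = -30 + q**2 - 26*q (n(q) = (q**2 - 26*q) - 30 = -30 + q**2 - 26*q)
1/(S(j) + n(R)) = 1/((-220 + 22*(-25)) + (-30 + (-11)**2 - 26*(-11))) = 1/((-220 - 550) + (-30 + 121 + 286)) = 1/(-770 + 377) = 1/(-393) = -1/393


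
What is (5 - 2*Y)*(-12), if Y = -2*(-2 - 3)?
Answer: 180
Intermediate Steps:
Y = 10 (Y = -2*(-5) = 10)
(5 - 2*Y)*(-12) = (5 - 2*10)*(-12) = (5 - 20)*(-12) = -15*(-12) = 180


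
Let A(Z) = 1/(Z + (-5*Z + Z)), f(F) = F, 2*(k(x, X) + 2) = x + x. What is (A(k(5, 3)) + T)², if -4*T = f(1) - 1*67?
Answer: 87025/324 ≈ 268.60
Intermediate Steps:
k(x, X) = -2 + x (k(x, X) = -2 + (x + x)/2 = -2 + (2*x)/2 = -2 + x)
A(Z) = -1/(3*Z) (A(Z) = 1/(Z - 4*Z) = 1/(-3*Z) = -1/(3*Z))
T = 33/2 (T = -(1 - 1*67)/4 = -(1 - 67)/4 = -¼*(-66) = 33/2 ≈ 16.500)
(A(k(5, 3)) + T)² = (-1/(3*(-2 + 5)) + 33/2)² = (-⅓/3 + 33/2)² = (-⅓*⅓ + 33/2)² = (-⅑ + 33/2)² = (295/18)² = 87025/324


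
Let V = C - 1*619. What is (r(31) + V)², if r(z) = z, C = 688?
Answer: 10000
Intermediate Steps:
V = 69 (V = 688 - 1*619 = 688 - 619 = 69)
(r(31) + V)² = (31 + 69)² = 100² = 10000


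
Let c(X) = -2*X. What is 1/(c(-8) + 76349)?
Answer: 1/76365 ≈ 1.3095e-5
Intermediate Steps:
1/(c(-8) + 76349) = 1/(-2*(-8) + 76349) = 1/(16 + 76349) = 1/76365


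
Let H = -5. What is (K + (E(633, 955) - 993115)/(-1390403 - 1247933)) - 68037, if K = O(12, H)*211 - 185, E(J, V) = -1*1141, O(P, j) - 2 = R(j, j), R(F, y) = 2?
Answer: -11110300547/164896 ≈ -67378.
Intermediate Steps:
O(P, j) = 4 (O(P, j) = 2 + 2 = 4)
E(J, V) = -1141
K = 659 (K = 4*211 - 185 = 844 - 185 = 659)
(K + (E(633, 955) - 993115)/(-1390403 - 1247933)) - 68037 = (659 + (-1141 - 993115)/(-1390403 - 1247933)) - 68037 = (659 - 994256/(-2638336)) - 68037 = (659 - 994256*(-1/2638336)) - 68037 = (659 + 62141/164896) - 68037 = 108728605/164896 - 68037 = -11110300547/164896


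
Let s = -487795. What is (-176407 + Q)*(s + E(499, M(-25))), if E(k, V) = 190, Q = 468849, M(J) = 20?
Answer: -142596181410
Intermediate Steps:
(-176407 + Q)*(s + E(499, M(-25))) = (-176407 + 468849)*(-487795 + 190) = 292442*(-487605) = -142596181410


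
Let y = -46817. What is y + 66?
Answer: -46751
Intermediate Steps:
y + 66 = -46817 + 66 = -46751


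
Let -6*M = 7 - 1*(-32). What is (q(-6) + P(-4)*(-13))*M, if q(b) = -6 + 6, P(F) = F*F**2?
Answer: -5408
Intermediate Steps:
P(F) = F**3
q(b) = 0
M = -13/2 (M = -(7 - 1*(-32))/6 = -(7 + 32)/6 = -1/6*39 = -13/2 ≈ -6.5000)
(q(-6) + P(-4)*(-13))*M = (0 + (-4)**3*(-13))*(-13/2) = (0 - 64*(-13))*(-13/2) = (0 + 832)*(-13/2) = 832*(-13/2) = -5408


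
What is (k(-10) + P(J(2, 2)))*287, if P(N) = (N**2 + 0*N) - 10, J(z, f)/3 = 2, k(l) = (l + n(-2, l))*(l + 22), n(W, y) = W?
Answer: -33866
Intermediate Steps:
k(l) = (-2 + l)*(22 + l) (k(l) = (l - 2)*(l + 22) = (-2 + l)*(22 + l))
J(z, f) = 6 (J(z, f) = 3*2 = 6)
P(N) = -10 + N**2 (P(N) = (N**2 + 0) - 10 = N**2 - 10 = -10 + N**2)
(k(-10) + P(J(2, 2)))*287 = ((-44 + (-10)**2 + 20*(-10)) + (-10 + 6**2))*287 = ((-44 + 100 - 200) + (-10 + 36))*287 = (-144 + 26)*287 = -118*287 = -33866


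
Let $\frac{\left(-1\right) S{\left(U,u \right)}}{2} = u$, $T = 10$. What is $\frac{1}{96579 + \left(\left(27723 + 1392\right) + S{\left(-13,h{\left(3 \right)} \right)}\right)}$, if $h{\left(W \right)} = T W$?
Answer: $\frac{1}{125634} \approx 7.9596 \cdot 10^{-6}$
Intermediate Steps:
$h{\left(W \right)} = 10 W$
$S{\left(U,u \right)} = - 2 u$
$\frac{1}{96579 + \left(\left(27723 + 1392\right) + S{\left(-13,h{\left(3 \right)} \right)}\right)} = \frac{1}{96579 + \left(\left(27723 + 1392\right) - 2 \cdot 10 \cdot 3\right)} = \frac{1}{96579 + \left(29115 - 60\right)} = \frac{1}{96579 + 29055} = \frac{1}{125634}$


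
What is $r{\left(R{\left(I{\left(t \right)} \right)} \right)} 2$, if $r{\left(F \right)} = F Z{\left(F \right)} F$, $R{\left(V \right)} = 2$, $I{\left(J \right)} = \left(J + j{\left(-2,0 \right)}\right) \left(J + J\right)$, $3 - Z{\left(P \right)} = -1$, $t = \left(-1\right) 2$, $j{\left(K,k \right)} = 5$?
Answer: $32$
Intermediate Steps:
$t = -2$
$Z{\left(P \right)} = 4$ ($Z{\left(P \right)} = 3 - -1 = 3 + 1 = 4$)
$I{\left(J \right)} = 2 J \left(5 + J\right)$ ($I{\left(J \right)} = \left(J + 5\right) \left(J + J\right) = \left(5 + J\right) 2 J = 2 J \left(5 + J\right)$)
$r{\left(F \right)} = 4 F^{2}$ ($r{\left(F \right)} = F 4 F = 4 F F = 4 F^{2}$)
$r{\left(R{\left(I{\left(t \right)} \right)} \right)} 2 = 4 \cdot 2^{2} \cdot 2 = 4 \cdot 4 \cdot 2 = 16 \cdot 2 = 32$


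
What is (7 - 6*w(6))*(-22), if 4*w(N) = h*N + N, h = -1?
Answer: -154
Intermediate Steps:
w(N) = 0 (w(N) = (-N + N)/4 = (¼)*0 = 0)
(7 - 6*w(6))*(-22) = (7 - 6*0)*(-22) = (7 + 0)*(-22) = 7*(-22) = -154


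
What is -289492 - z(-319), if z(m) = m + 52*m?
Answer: -272585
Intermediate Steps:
z(m) = 53*m
-289492 - z(-319) = -289492 - 53*(-319) = -289492 - 1*(-16907) = -289492 + 16907 = -272585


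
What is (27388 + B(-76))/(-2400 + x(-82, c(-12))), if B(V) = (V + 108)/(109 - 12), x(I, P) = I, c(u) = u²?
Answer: -1328334/120377 ≈ -11.035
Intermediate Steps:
B(V) = 108/97 + V/97 (B(V) = (108 + V)/97 = (108 + V)*(1/97) = 108/97 + V/97)
(27388 + B(-76))/(-2400 + x(-82, c(-12))) = (27388 + (108/97 + (1/97)*(-76)))/(-2400 - 82) = (27388 + (108/97 - 76/97))/(-2482) = (27388 + 32/97)*(-1/2482) = (2656668/97)*(-1/2482) = -1328334/120377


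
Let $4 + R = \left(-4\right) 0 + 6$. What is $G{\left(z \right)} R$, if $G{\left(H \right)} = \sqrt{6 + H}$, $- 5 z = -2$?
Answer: $\frac{8 \sqrt{10}}{5} \approx 5.0596$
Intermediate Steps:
$R = 2$ ($R = -4 + \left(\left(-4\right) 0 + 6\right) = -4 + \left(0 + 6\right) = -4 + 6 = 2$)
$z = \frac{2}{5}$ ($z = \left(- \frac{1}{5}\right) \left(-2\right) = \frac{2}{5} \approx 0.4$)
$G{\left(z \right)} R = \sqrt{6 + \frac{2}{5}} \cdot 2 = \sqrt{\frac{32}{5}} \cdot 2 = \frac{4 \sqrt{10}}{5} \cdot 2 = \frac{8 \sqrt{10}}{5}$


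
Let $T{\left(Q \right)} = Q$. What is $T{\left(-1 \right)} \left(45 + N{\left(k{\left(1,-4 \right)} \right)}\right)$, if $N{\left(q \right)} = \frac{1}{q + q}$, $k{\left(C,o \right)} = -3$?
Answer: $- \frac{269}{6} \approx -44.833$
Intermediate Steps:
$N{\left(q \right)} = \frac{1}{2 q}$
$T{\left(-1 \right)} \left(45 + N{\left(k{\left(1,-4 \right)} \right)}\right) = - (45 + \frac{1}{2 \left(-3\right)}) = - (45 + \frac{1}{2} \left(- \frac{1}{3}\right)) = - (45 - \frac{1}{6}) = \left(-1\right) \frac{269}{6} = - \frac{269}{6}$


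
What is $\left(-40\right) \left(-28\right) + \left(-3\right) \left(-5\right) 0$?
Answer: $1120$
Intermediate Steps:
$\left(-40\right) \left(-28\right) + \left(-3\right) \left(-5\right) 0 = 1120 + 15 \cdot 0 = 1120 + 0 = 1120$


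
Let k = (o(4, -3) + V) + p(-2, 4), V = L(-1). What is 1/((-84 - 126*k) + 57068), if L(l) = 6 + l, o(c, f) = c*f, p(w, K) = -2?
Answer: 1/58118 ≈ 1.7206e-5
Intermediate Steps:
V = 5 (V = 6 - 1 = 5)
k = -9 (k = (4*(-3) + 5) - 2 = (-12 + 5) - 2 = -7 - 2 = -9)
1/((-84 - 126*k) + 57068) = 1/((-84 - 126*(-9)) + 57068) = 1/((-84 + 1134) + 57068) = 1/(1050 + 57068) = 1/58118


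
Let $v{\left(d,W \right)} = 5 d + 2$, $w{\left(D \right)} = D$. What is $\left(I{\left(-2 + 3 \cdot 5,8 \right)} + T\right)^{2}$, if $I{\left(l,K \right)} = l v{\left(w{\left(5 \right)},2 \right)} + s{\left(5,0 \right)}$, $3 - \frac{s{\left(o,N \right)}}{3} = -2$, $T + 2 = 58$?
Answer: $178084$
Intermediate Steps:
$T = 56$ ($T = -2 + 58 = 56$)
$s{\left(o,N \right)} = 15$ ($s{\left(o,N \right)} = 9 - -6 = 9 + 6 = 15$)
$v{\left(d,W \right)} = 2 + 5 d$
$I{\left(l,K \right)} = 15 + 27 l$ ($I{\left(l,K \right)} = l \left(2 + 5 \cdot 5\right) + 15 = l \left(2 + 25\right) + 15 = l 27 + 15 = 27 l + 15 = 15 + 27 l$)
$\left(I{\left(-2 + 3 \cdot 5,8 \right)} + T\right)^{2} = \left(\left(15 + 27 \left(-2 + 3 \cdot 5\right)\right) + 56\right)^{2} = \left(\left(15 + 27 \left(-2 + 15\right)\right) + 56\right)^{2} = \left(\left(15 + 27 \cdot 13\right) + 56\right)^{2} = \left(\left(15 + 351\right) + 56\right)^{2} = \left(366 + 56\right)^{2} = 422^{2} = 178084$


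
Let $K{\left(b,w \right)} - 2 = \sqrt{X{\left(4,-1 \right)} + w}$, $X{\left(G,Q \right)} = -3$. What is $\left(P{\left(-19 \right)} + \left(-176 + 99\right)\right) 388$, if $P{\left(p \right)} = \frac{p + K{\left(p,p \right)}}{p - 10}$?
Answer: $- \frac{859808}{29} - \frac{388 i \sqrt{22}}{29} \approx -29649.0 - 62.755 i$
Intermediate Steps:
$K{\left(b,w \right)} = 2 + \sqrt{-3 + w}$
$P{\left(p \right)} = \frac{2 + p + \sqrt{-3 + p}}{-10 + p}$ ($P{\left(p \right)} = \frac{p + \left(2 + \sqrt{-3 + p}\right)}{p - 10} = \frac{2 + p + \sqrt{-3 + p}}{-10 + p}$)
$\left(P{\left(-19 \right)} + \left(-176 + 99\right)\right) 388 = \left(\frac{2 - 19 + \sqrt{-3 - 19}}{-10 - 19} + \left(-176 + 99\right)\right) 388 = \left(\frac{2 - 19 + \sqrt{-22}}{-29} - 77\right) 388 = \left(- \frac{2 - 19 + i \sqrt{22}}{29} - 77\right) 388 = \left(- \frac{-17 + i \sqrt{22}}{29} - 77\right) 388 = \left(\left(\frac{17}{29} - \frac{i \sqrt{22}}{29}\right) - 77\right) 388 = \left(- \frac{2216}{29} - \frac{i \sqrt{22}}{29}\right) 388 = - \frac{859808}{29} - \frac{388 i \sqrt{22}}{29}$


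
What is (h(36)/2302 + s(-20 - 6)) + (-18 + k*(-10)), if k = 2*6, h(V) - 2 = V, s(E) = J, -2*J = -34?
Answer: -139252/1151 ≈ -120.98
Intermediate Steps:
J = 17 (J = -½*(-34) = 17)
s(E) = 17
h(V) = 2 + V
k = 12
(h(36)/2302 + s(-20 - 6)) + (-18 + k*(-10)) = ((2 + 36)/2302 + 17) + (-18 + 12*(-10)) = (38*(1/2302) + 17) + (-18 - 120) = (19/1151 + 17) - 138 = 19586/1151 - 138 = -139252/1151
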